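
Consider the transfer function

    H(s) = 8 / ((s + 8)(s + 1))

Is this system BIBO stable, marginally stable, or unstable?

The poles can be read from the denominator factors: s = -8, -1.
Since all poles lie strictly in the left half-plane, the system is stable.

stable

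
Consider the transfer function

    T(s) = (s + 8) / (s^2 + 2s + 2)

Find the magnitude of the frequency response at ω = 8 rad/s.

Substitute s = j8: numerator = 8 + j8, denominator = -62 + j16.
|T(j8)| = |8 + j8| / |-62 + j16| = 11.314 / 64.031 ≈ 0.1767.

|T(j8)| ≈ 0.1767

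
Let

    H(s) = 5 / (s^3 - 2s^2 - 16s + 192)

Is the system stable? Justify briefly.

The denominator s^3 - 2s^2 - 16s + 192 factors as (s + 6)(s^2 - 8s + 32), giving poles at s = -6, 4 ± 4j.
Since the pole(s) at s = 4 + 4j, 4 - 4j lie in the right half-plane, the system is unstable.

unstable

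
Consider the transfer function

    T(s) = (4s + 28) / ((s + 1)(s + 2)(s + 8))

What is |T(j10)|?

|T(j10)| ≈ 0.03720

Substitute s = j10: numerator = 28 + j40, denominator = -1084 - j740.
|T(j10)| = |28 + j40| / |-1084 - j740| = 48.826 / 1312.5 ≈ 0.03720.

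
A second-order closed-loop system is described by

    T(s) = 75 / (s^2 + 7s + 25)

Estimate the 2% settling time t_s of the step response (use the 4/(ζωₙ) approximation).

t_s ≈ 1.143 s

Comparing s^2 + 7s + 25 to s^2 + 2ζωₙs + ωₙ²: ωₙ = 5 rad/s and ζ = 7/(2·5) = 0.7.
ζωₙ = 7/2 = 3.5, so t_s ≈ 4/(ζωₙ) = 4/3.5 ≈ 1.143 s.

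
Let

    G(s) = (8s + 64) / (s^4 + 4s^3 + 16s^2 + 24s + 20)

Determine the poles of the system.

The poles are the roots of the denominator s^4 + 4s^3 + 16s^2 + 24s + 20 = 0.
No real roots exist; factor into two real quadratics: (s^2 + 2s + 2)(s^2 + 2s + 10) = 0.
Each quadratic gives a conjugate pair via the quadratic formula.

s = -1 ± j, -1 ± 3j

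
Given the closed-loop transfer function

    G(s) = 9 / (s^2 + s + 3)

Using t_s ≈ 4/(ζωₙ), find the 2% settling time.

Comparing s^2 + s + 3 to s^2 + 2ζωₙs + ωₙ²: ωₙ = √3 ≈ 1.732 rad/s and ζ = 1/(2·√3) ≈ 0.2887.
ζωₙ = 1/2 = 0.5, so t_s ≈ 4/(ζωₙ) = 4/0.5 = 8 s.

t_s ≈ 8 s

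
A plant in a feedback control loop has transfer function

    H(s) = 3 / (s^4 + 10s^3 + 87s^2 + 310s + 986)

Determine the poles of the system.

The poles are the roots of the denominator s^4 + 10s^3 + 87s^2 + 310s + 986 = 0.
No real roots exist; factor into two real quadratics: (s^2 + 4s + 29)(s^2 + 6s + 34) = 0.
Each quadratic gives a conjugate pair via the quadratic formula.

s = -2 + 5j, -2 - 5j, -3 + 5j, -3 - 5j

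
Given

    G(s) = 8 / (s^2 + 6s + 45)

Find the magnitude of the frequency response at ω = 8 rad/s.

Substitute s = j8: numerator = 8, denominator = -19 + j48.
|G(j8)| = |8| / |-19 + j48| = 8 / 51.624 ≈ 0.1550.

|G(j8)| ≈ 0.1550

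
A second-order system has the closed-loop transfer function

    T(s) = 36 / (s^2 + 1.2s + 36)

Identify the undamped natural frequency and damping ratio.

ωₙ = 6 rad/s, ζ = 0.1

Compare the denominator to the standard form s^2 + 2ζωₙs + ωₙ².
ωₙ² = 36, so ωₙ = 6 rad/s.
2ζωₙ = 1.2, so ζ = 1.2/(2·6) = 0.1.
With ζ = 0.1 the response is underdamped.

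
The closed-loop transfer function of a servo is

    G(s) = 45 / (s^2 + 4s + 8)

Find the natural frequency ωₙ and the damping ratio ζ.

Compare the denominator to the standard form s^2 + 2ζωₙs + ωₙ².
ωₙ² = 8, so ωₙ = √8 ≈ 2.828 rad/s.
2ζωₙ = 4, so ζ = 4/(2·√8) ≈ 0.7071.

ωₙ ≈ 2.828 rad/s, ζ ≈ 0.7071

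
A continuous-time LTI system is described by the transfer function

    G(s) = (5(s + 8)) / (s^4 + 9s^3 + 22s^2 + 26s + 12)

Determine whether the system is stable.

The denominator s^4 + 9s^3 + 22s^2 + 26s + 12 factors as (s + 1)(s^2 + 2s + 2)(s + 6), giving poles at s = -1, -1 + j, -1 - j, -6.
Since all poles lie strictly in the left half-plane, the system is stable.

stable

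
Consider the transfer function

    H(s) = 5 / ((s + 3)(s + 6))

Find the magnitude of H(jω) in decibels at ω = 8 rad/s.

|H(j8)|_dB ≈ -24.7 dB

Substitute s = j8: numerator = 5, denominator = -46 + j72.
|H(j8)| = |5| / |-46 + j72| = 5 / 85.440 ≈ 0.05852.
In decibels: 20·log₁₀(0.05852) ≈ -24.7 dB.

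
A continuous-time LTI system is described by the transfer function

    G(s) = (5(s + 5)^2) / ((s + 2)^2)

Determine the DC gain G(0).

G(0) = 125/4 ≈ 31.25

At s = 0 each factor (s + a) contributes a and each (s^2 + bs + c) contributes c.
G(0) = 5·(5) · (5) / ((2) · (2)) = 125/4 = 125/4.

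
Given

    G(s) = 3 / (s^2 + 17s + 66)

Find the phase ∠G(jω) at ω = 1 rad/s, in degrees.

∠G(j1) ≈ -14.66°

At s = j1: numerator = 3, denominator = 65 + j17.
∠G = ∠num − ∠den = 0° − (14.657°) = -14.66°.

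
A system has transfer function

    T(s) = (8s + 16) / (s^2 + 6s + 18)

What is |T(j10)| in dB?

Substitute s = j10: numerator = 16 + j80, denominator = -82 + j60.
|T(j10)| = |16 + j80| / |-82 + j60| = 81.584 / 101.61 ≈ 0.8029.
In decibels: 20·log₁₀(0.8029) ≈ -1.91 dB.

|T(j10)|_dB ≈ -1.91 dB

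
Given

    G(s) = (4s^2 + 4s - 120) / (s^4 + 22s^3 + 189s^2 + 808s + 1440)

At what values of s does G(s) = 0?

Set the numerator to zero: 4s^2 + 4s - 120 = 0, i.e. 4·(s^2 + s - 30) = 0.
Factoring: (s + 6)(s - 5) = 0.

s = -6, 5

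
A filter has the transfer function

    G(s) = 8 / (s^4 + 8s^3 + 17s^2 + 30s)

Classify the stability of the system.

The denominator s^4 + 8s^3 + 17s^2 + 30s factors as s(s^2 + 2s + 5)(s + 6), giving poles at s = 0, -1 + 2j, -1 - 2j, -6.
Since the simple pole(s) at s = 0 lie on the jω-axis with none in the right half-plane, the system is marginally stable.

marginally stable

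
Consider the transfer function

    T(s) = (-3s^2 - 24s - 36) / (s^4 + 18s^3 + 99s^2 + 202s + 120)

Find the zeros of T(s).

s = -6, -2

Set the numerator to zero: -3s^2 - 24s - 36 = 0, i.e. -3·(s^2 + 8s + 12) = 0.
Factoring: (s + 6)(s + 2) = 0.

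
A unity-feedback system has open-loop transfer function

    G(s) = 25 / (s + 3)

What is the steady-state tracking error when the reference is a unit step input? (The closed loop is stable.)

G(s) has no poles at the origin.
This is a Type 0 system. Kp = lim_{s→0} G(s) = 25/3.
e_ss = 1/(1 + Kp) = 1/(1 + 25/3) = 3/28 ≈ 0.1071.

e_ss = 0.1071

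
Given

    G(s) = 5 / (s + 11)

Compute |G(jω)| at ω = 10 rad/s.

Substitute s = j10: numerator = 5, denominator = 11 + j10.
|G(j10)| = |5| / |11 + j10| = 5 / 14.866 ≈ 0.3363.

|G(j10)| ≈ 0.3363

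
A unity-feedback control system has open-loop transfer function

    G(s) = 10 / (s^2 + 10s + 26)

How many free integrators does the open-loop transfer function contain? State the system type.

Type 0

The denominator has no factor of s at the origin — no free integrator — so this is a Type 0 system.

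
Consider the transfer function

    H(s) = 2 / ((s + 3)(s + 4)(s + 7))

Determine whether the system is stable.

stable

The poles can be read from the denominator factors: s = -3, -4, -7.
Since all poles lie strictly in the left half-plane, the system is stable.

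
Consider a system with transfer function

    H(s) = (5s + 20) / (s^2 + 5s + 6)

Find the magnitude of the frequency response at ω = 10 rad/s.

Substitute s = j10: numerator = 20 + j50, denominator = -94 + j50.
|H(j10)| = |20 + j50| / |-94 + j50| = 53.852 / 106.47 ≈ 0.5058.

|H(j10)| ≈ 0.5058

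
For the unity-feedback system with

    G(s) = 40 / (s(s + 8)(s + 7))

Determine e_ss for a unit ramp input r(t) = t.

e_ss = 1.400

G(s) has one pole at the origin.
This is a Type 1 system. Kv = lim_{s→0} s·G(s) = 40/56 = 5/7.
e_ss = 1/Kv = 1/(5/7) = 7/5 ≈ 1.400.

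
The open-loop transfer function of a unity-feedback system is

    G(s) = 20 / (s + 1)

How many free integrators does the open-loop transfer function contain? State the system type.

The denominator has no factor of s at the origin — no free integrator — so this is a Type 0 system.

Type 0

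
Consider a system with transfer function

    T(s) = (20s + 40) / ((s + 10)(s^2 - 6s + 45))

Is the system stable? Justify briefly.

The poles can be read from the denominator factors: s = -10, 3 ± 6j.
Since the pole(s) at s = 3 + 6j, 3 - 6j lie in the right half-plane, the system is unstable.

unstable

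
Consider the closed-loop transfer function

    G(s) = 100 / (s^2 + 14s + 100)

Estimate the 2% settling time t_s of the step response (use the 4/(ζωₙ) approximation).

t_s ≈ 0.5714 s

Comparing s^2 + 14s + 100 to s^2 + 2ζωₙs + ωₙ²: ωₙ = 10 rad/s and ζ = 14/(2·10) = 0.7.
ζωₙ = 14/2 = 7, so t_s ≈ 4/(ζωₙ) = 4/7 ≈ 0.5714 s.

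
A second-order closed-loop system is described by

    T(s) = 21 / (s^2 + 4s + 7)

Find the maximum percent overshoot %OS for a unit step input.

Comparing s^2 + 4s + 7 to s^2 + 2ζωₙs + ωₙ²: ωₙ = √7 ≈ 2.646 rad/s and ζ = 4/(2·√7) ≈ 0.7559.
%OS = 100·exp(−πζ/√(1−ζ²)) = 100·exp(−π·0.7559/√(1−0.7559²)) ≈ 2.66%.

%OS ≈ 2.66%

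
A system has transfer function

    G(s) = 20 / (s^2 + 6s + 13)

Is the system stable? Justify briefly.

The denominator s^2 + 6s + 13 factors as (s^2 + 6s + 13), giving poles at s = -3 + 2j, -3 - 2j.
Since all poles lie strictly in the left half-plane, the system is stable.

stable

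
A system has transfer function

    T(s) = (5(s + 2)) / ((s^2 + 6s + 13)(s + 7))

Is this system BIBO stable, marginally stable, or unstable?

stable

The poles can be read from the denominator factors: s = -3 + 2j, -3 - 2j, -7.
Since all poles lie strictly in the left half-plane, the system is stable.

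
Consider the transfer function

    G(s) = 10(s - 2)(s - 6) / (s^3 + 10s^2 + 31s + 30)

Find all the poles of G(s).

The poles are the roots of the denominator s^3 + 10s^2 + 31s + 30 = 0.
Trying s = -5: the polynomial evaluates to 0, so (s + 5) is a factor.
Dividing out leaves s^2 + 5s + 6 = 0.
Factoring the quadratic: (s + 3)(s + 2) = 0.

s = -5, -3, -2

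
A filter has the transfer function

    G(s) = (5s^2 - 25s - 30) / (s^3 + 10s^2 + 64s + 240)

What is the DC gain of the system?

Set s = 0: G(0) = (-30) / (240) = -1/8.

G(0) = -1/8 ≈ -0.1250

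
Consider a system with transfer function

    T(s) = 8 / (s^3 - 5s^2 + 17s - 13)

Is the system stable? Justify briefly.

The denominator s^3 - 5s^2 + 17s - 13 factors as (s^2 - 4s + 13)(s - 1), giving poles at s = 2 + 3j, 2 - 3j, 1.
Since the pole(s) at s = 2 ± 3j, 1 lie in the right half-plane, the system is unstable.

unstable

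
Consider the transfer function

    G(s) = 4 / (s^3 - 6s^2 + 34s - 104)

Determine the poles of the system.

The poles are the roots of the denominator s^3 - 6s^2 + 34s - 104 = 0.
Trying s = 4: the polynomial evaluates to 0, so (s - 4) is a factor.
Dividing out leaves s^2 - 2s + 26 = 0.
The quadratic formula then gives s = 1 ± 5j.

s = 1 ± 5j, 4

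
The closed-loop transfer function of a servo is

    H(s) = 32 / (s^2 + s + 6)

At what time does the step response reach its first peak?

t_p ≈ 1.310 s

Comparing s^2 + s + 6 to s^2 + 2ζωₙs + ωₙ²: ωₙ = √6 ≈ 2.449 rad/s and ζ = 1/(2·√6) ≈ 0.2041.
ζωₙ = 1/2 = 0.5, so ω_d = ωₙ√(1−ζ²) = √(ωₙ² − (ζωₙ)²) = √(6 − 0.5²) = √5.75 ≈ 2.398 rad/s.
t_p = π/ω_d = π/2.398 ≈ 1.310 s.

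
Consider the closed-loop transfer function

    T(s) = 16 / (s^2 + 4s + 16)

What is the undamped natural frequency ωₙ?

Compare the denominator to the standard form s^2 + 2ζωₙs + ωₙ².
ωₙ² = 16, so ωₙ = 4 rad/s.

ωₙ = 4 rad/s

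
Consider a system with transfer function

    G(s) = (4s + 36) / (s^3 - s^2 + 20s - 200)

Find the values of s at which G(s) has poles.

The poles are the roots of the denominator s^3 - s^2 + 20s - 200 = 0.
Trying s = 5: the polynomial evaluates to 0, so (s - 5) is a factor.
Dividing out leaves s^2 + 4s + 40 = 0.
The quadratic formula then gives s = -2 ± 6j.

s = -2 + 6j, -2 - 6j, 5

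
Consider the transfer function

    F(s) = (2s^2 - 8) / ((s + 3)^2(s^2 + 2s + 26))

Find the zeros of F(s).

s = -2, 2

Set the numerator to zero: 2s^2 - 8 = 0, i.e. 2·(s^2 - 4) = 0.
Factoring: (s + 2)(s - 2) = 0.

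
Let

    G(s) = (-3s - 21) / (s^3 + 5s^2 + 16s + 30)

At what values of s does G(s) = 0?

s = -7

Set the numerator to zero: -3s - 21 = 0, i.e. -3·(s + 7) = 0.
So s = -7.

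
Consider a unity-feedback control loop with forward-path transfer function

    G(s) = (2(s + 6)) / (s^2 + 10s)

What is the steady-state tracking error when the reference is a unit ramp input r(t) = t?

e_ss = 0.8333

G(s) has one pole at the origin.
This is a Type 1 system. Kv = lim_{s→0} s·G(s) = 12/10 = 6/5.
e_ss = 1/Kv = 1/(6/5) = 5/6 ≈ 0.8333.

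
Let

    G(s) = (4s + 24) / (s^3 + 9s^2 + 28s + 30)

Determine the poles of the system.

The poles are the roots of the denominator s^3 + 9s^2 + 28s + 30 = 0.
Trying s = -3: the polynomial evaluates to 0, so (s + 3) is a factor.
Dividing out leaves s^2 + 6s + 10 = 0.
The quadratic formula then gives s = -3 ± 1j.

s = -3 ± j, -3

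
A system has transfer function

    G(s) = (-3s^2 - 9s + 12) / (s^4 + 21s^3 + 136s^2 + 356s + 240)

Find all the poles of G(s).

The poles are the roots of the denominator s^4 + 21s^3 + 136s^2 + 356s + 240 = 0.
Trying s = -12: the polynomial evaluates to 0, so (s + 12) is a factor.
Dividing out leaves s^3 + 9s^2 + 28s + 20 = 0.
This factors further as (s^2 + 8s + 20)(s + 1) = 0.

s = -4 + 2j, -4 - 2j, -12, -1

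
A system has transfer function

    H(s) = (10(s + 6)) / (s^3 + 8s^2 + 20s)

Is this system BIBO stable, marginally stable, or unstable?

The denominator s^3 + 8s^2 + 20s factors as s(s^2 + 8s + 20), giving poles at s = 0, -4 + 2j, -4 - 2j.
Since the simple pole(s) at s = 0 lie on the jω-axis with none in the right half-plane, the system is marginally stable.

marginally stable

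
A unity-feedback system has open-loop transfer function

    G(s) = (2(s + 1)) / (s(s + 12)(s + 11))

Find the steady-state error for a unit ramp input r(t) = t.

G(s) has one pole at the origin.
This is a Type 1 system. Kv = lim_{s→0} s·G(s) = 2/132 = 1/66.
e_ss = 1/Kv = 1/(1/66) = 66.

e_ss = 66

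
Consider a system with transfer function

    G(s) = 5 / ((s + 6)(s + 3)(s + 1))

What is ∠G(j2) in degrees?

∠G(j2) ≈ -115.6°

At s = j2: numerator = 5, denominator = -22 + j46.
∠G = ∠num − ∠den = 0° − (115.56°) = -115.6°.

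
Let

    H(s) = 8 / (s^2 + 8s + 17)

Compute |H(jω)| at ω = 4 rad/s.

|H(j4)| ≈ 0.2499

Substitute s = j4: numerator = 8, denominator = 1 + j32.
|H(j4)| = |8| / |1 + j32| = 8 / 32.016 ≈ 0.2499.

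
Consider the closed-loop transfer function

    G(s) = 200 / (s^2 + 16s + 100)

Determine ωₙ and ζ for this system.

Compare the denominator to the standard form s^2 + 2ζωₙs + ωₙ².
ωₙ² = 100, so ωₙ = 10 rad/s.
2ζωₙ = 16, so ζ = 16/(2·10) = 0.8.
With ζ = 0.8 the response is underdamped.

ωₙ = 10 rad/s, ζ = 0.8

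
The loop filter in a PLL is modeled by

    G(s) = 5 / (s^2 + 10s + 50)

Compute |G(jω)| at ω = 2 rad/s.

Substitute s = j2: numerator = 5, denominator = 46 + j20.
|G(j2)| = |5| / |46 + j20| = 5 / 50.160 ≈ 0.09968.

|G(j2)| ≈ 0.09968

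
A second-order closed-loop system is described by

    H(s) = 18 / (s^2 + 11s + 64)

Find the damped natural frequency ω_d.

Comparing s^2 + 11s + 64 to s^2 + 2ζωₙs + ωₙ²: ωₙ = 8 rad/s and ζ = 11/(2·8) = 0.6875.
ζωₙ = 11/2 = 5.5, so ω_d = ωₙ√(1−ζ²) = √(ωₙ² − (ζωₙ)²) = √(64 − 5.5²) = √33.75 ≈ 5.809 rad/s.

ω_d ≈ 5.809 rad/s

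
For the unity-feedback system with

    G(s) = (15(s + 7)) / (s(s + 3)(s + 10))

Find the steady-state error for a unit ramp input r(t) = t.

e_ss = 0.2857

G(s) has one pole at the origin.
This is a Type 1 system. Kv = lim_{s→0} s·G(s) = 105/30 = 7/2.
e_ss = 1/Kv = 1/(7/2) = 2/7 ≈ 0.2857.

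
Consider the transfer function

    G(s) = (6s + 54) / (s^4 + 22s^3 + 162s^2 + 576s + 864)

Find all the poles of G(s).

The poles are the roots of the denominator s^4 + 22s^3 + 162s^2 + 576s + 864 = 0.
Trying s = -12: the polynomial evaluates to 0, so (s + 12) is a factor.
Dividing out leaves s^3 + 10s^2 + 42s + 72 = 0.
This factors further as (s^2 + 6s + 18)(s + 4) = 0.

s = -3 ± 3j, -12, -4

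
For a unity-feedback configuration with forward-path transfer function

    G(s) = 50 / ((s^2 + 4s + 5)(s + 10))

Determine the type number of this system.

The denominator has no factor of s at the origin — no free integrator — so this is a Type 0 system.

Type 0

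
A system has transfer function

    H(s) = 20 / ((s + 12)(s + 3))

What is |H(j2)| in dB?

Substitute s = j2: numerator = 20, denominator = 32 + j30.
|H(j2)| = |20| / |32 + j30| = 20 / 43.863 ≈ 0.4560.
In decibels: 20·log₁₀(0.4560) ≈ -6.82 dB.

|H(j2)|_dB ≈ -6.82 dB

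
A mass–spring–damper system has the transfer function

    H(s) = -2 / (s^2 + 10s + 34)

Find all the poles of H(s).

The poles are the roots of the denominator s^2 + 10s + 34 = 0.
Using the quadratic formula: s = (-10 ± √(-36))/2 = -5 ± 3j.

s = -5 + 3j, -5 - 3j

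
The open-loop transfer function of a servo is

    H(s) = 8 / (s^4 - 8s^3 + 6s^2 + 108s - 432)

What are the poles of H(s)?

s = 3 ± 3j, 6, -4

The poles are the roots of the denominator s^4 - 8s^3 + 6s^2 + 108s - 432 = 0.
Trying s = 6: the polynomial evaluates to 0, so (s - 6) is a factor.
Dividing out leaves s^3 - 2s^2 - 6s + 72 = 0.
This factors further as (s^2 - 6s + 18)(s + 4) = 0.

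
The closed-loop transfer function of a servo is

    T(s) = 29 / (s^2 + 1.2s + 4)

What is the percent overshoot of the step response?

%OS ≈ 37.2%

Comparing s^2 + 1.2s + 4 to s^2 + 2ζωₙs + ωₙ²: ωₙ = 2 rad/s and ζ = 1.2/(2·2) = 0.3.
%OS = 100·exp(−πζ/√(1−ζ²)) = 100·exp(−π·0.3/√(1−0.3²)) ≈ 37.2%.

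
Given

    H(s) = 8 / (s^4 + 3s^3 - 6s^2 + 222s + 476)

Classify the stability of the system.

unstable

The denominator s^4 + 3s^3 - 6s^2 + 222s + 476 factors as (s^2 - 6s + 34)(s + 2)(s + 7), giving poles at s = 3 + 5j, 3 - 5j, -2, -7.
Since the pole(s) at s = 3 + 5j, 3 - 5j lie in the right half-plane, the system is unstable.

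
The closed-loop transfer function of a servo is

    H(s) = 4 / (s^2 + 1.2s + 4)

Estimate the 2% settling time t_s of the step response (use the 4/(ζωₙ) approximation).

Comparing s^2 + 1.2s + 4 to s^2 + 2ζωₙs + ωₙ²: ωₙ = 2 rad/s and ζ = 1.2/(2·2) = 0.3.
ζωₙ = 1.2/2 = 0.6, so t_s ≈ 4/(ζωₙ) = 4/0.6 ≈ 6.667 s.

t_s ≈ 6.667 s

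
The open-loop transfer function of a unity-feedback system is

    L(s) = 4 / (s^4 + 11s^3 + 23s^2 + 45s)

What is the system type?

Type 1

The denominator has 1 factor of s at the origin (free integrator), so this is a Type 1 system.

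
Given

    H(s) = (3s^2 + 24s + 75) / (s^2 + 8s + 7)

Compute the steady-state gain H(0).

H(0) = 75/7 ≈ 10.71

Set s = 0: H(0) = (75) / (7) = 75/7.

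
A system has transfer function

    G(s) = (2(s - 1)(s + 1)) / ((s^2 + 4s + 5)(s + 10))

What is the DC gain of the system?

G(0) = -1/25 ≈ -0.04000

At s = 0 each factor (s + a) contributes a and each (s^2 + bs + c) contributes c.
G(0) = 2·(-1) · (1) / ((5) · (10)) = -2/50 = -1/25.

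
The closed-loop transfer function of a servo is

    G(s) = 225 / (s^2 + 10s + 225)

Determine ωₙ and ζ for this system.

ωₙ = 15 rad/s, ζ ≈ 0.3333

Compare the denominator to the standard form s^2 + 2ζωₙs + ωₙ².
ωₙ² = 225, so ωₙ = 15 rad/s.
2ζωₙ = 10, so ζ = 10/(2·15) ≈ 0.3333.
With ζ = 0.3333 the response is underdamped.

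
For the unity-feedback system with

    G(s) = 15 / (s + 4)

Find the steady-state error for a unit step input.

e_ss = 0.2105

G(s) has no poles at the origin.
This is a Type 0 system. Kp = lim_{s→0} G(s) = 15/4.
e_ss = 1/(1 + Kp) = 1/(1 + 15/4) = 4/19 ≈ 0.2105.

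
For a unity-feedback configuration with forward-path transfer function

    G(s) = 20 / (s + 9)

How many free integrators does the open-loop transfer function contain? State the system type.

Type 0

The denominator has no factor of s at the origin — no free integrator — so this is a Type 0 system.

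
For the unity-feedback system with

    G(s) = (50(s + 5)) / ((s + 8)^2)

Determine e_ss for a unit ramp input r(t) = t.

e_ss = ∞

G(s) has no poles at the origin.
This is a Type 0 system; Kv = lim_{s→0} s·G(s) = 0, so the steady-state error for a ramp input is infinite.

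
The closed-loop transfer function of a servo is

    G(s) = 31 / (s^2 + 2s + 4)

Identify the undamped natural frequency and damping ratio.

ωₙ = 2 rad/s, ζ = 0.5

Compare the denominator to the standard form s^2 + 2ζωₙs + ωₙ².
ωₙ² = 4, so ωₙ = 2 rad/s.
2ζωₙ = 2, so ζ = 2/(2·2) = 0.5.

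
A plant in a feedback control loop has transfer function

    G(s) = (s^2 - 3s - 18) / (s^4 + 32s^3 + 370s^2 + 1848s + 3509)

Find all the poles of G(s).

s = -11, -5 ± 2j, -11

The poles are the roots of the denominator s^4 + 32s^3 + 370s^2 + 1848s + 3509 = 0.
Trying s = -11: the polynomial evaluates to 0, so (s + 11) is a factor.
Dividing out leaves s^3 + 21s^2 + 139s + 319 = 0.
This factors further as (s^2 + 10s + 29)(s + 11) = 0.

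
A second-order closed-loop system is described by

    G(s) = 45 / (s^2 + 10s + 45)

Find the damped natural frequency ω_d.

ω_d ≈ 4.472 rad/s

Comparing s^2 + 10s + 45 to s^2 + 2ζωₙs + ωₙ²: ωₙ = √45 ≈ 6.708 rad/s and ζ = 10/(2·√45) ≈ 0.7454.
ζωₙ = 10/2 = 5, so ω_d = ωₙ√(1−ζ²) = √(ωₙ² − (ζωₙ)²) = √(45 − 5²) = √20 ≈ 4.472 rad/s.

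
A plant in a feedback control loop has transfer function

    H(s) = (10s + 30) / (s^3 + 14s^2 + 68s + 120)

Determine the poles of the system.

s = -6, -4 ± 2j

The poles are the roots of the denominator s^3 + 14s^2 + 68s + 120 = 0.
Trying s = -6: the polynomial evaluates to 0, so (s + 6) is a factor.
Dividing out leaves s^2 + 8s + 20 = 0.
The quadratic formula then gives s = -4 ± 2j.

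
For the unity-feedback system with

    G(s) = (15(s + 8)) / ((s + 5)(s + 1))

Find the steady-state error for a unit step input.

e_ss = 0.04000

G(s) has no poles at the origin.
This is a Type 0 system. Kp = lim_{s→0} G(s) = 120/5 = 24.
e_ss = 1/(1 + Kp) = 1/(1 + 24) = 1/25 ≈ 0.04000.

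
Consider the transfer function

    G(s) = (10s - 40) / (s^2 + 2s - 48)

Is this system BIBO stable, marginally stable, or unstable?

unstable

The denominator s^2 + 2s - 48 factors as (s - 6)(s + 8), giving poles at s = 6, -8.
Since the pole(s) at s = 6 lie in the right half-plane, the system is unstable.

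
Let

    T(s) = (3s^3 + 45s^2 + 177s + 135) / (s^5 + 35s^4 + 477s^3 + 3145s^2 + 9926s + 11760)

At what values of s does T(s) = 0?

s = -9, -1, -5

Set the numerator to zero: 3s^3 + 45s^2 + 177s + 135 = 0, i.e. 3·(s^3 + 15s^2 + 59s + 45) = 0.
Factoring: (s + 9)(s + 1)(s + 5) = 0.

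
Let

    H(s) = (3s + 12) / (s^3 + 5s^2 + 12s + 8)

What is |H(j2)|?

|H(j2)| ≈ 0.6708

Substitute s = j2: numerator = 12 + j6, denominator = -12 + j16.
|H(j2)| = |12 + j6| / |-12 + j16| = 13.416 / 20 ≈ 0.6708.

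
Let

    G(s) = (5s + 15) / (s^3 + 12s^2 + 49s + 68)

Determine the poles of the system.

The poles are the roots of the denominator s^3 + 12s^2 + 49s + 68 = 0.
Trying s = -4: the polynomial evaluates to 0, so (s + 4) is a factor.
Dividing out leaves s^2 + 8s + 17 = 0.
The quadratic formula then gives s = -4 ± 1j.

s = -4 ± j, -4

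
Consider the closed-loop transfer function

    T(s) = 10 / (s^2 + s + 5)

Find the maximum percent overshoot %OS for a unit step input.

Comparing s^2 + s + 5 to s^2 + 2ζωₙs + ωₙ²: ωₙ = √5 ≈ 2.236 rad/s and ζ = 1/(2·√5) ≈ 0.2236.
%OS = 100·exp(−πζ/√(1−ζ²)) = 100·exp(−π·0.2236/√(1−0.2236²)) ≈ 48.6%.

%OS ≈ 48.6%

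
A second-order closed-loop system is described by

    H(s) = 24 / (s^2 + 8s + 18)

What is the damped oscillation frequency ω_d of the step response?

Comparing s^2 + 8s + 18 to s^2 + 2ζωₙs + ωₙ²: ωₙ = √18 ≈ 4.243 rad/s and ζ = 8/(2·√18) ≈ 0.9428.
ζωₙ = 8/2 = 4, so ω_d = ωₙ√(1−ζ²) = √(ωₙ² − (ζωₙ)²) = √(18 − 4²) = √2 ≈ 1.414 rad/s.

ω_d ≈ 1.414 rad/s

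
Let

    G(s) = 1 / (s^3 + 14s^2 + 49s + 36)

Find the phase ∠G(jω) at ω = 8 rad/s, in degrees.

∠G(j8) ≈ 172.1°

At s = j8: numerator = 1, denominator = -860 - j120.
∠G = ∠num − ∠den = 0° − (-172.06°) = 172.1°.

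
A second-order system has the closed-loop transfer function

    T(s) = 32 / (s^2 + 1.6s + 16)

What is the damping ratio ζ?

Compare the denominator to the standard form s^2 + 2ζωₙs + ωₙ².
ωₙ² = 16, so ωₙ = 4 rad/s.
2ζωₙ = 1.6, so ζ = 1.6/(2·4) = 0.2.

ζ = 0.2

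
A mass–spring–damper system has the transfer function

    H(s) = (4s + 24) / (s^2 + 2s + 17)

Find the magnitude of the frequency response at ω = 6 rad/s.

Substitute s = j6: numerator = 24 + j24, denominator = -19 + j12.
|H(j6)| = |24 + j24| / |-19 + j12| = 33.941 / 22.472 ≈ 1.510.

|H(j6)| ≈ 1.510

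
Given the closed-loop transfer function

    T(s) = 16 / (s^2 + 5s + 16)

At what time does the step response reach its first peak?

Comparing s^2 + 5s + 16 to s^2 + 2ζωₙs + ωₙ²: ωₙ = 4 rad/s and ζ = 5/(2·4) = 0.625.
ζωₙ = 5/2 = 2.5, so ω_d = ωₙ√(1−ζ²) = √(ωₙ² − (ζωₙ)²) = √(16 − 2.5²) = √9.75 ≈ 3.122 rad/s.
t_p = π/ω_d = π/3.122 ≈ 1.006 s.

t_p ≈ 1.006 s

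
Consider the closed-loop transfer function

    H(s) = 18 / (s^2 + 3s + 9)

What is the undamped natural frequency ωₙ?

ωₙ = 3 rad/s

Compare the denominator to the standard form s^2 + 2ζωₙs + ωₙ².
ωₙ² = 9, so ωₙ = 3 rad/s.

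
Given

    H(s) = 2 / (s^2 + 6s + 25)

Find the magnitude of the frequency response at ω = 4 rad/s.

|H(j4)| ≈ 0.07803

Substitute s = j4: numerator = 2, denominator = 9 + j24.
|H(j4)| = |2| / |9 + j24| = 2 / 25.632 ≈ 0.07803.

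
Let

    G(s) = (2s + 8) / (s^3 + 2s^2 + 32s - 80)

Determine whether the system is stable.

unstable

The denominator s^3 + 2s^2 + 32s - 80 factors as (s^2 + 4s + 40)(s - 2), giving poles at s = -2 ± 6j, 2.
Since the pole(s) at s = 2 lie in the right half-plane, the system is unstable.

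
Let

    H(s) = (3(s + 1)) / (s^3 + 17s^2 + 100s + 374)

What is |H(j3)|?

|H(j3)| ≈ 0.02701

Substitute s = j3: numerator = 3 + j9, denominator = 221 + j273.
|H(j3)| = |3 + j9| / |221 + j273| = 9.4868 / 351.24 ≈ 0.02701.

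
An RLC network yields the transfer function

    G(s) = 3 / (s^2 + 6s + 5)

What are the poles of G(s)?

s = -5, -1

The poles are the roots of the denominator s^2 + 6s + 5 = 0.
Factoring: (s + 5)(s + 1) = 0, so s = -5 and s = -1.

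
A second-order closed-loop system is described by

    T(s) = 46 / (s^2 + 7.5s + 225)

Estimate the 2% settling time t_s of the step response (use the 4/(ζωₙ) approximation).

Comparing s^2 + 7.5s + 225 to s^2 + 2ζωₙs + ωₙ²: ωₙ = 15 rad/s and ζ = 7.5/(2·15) = 0.25.
ζωₙ = 7.5/2 = 3.75, so t_s ≈ 4/(ζωₙ) = 4/3.75 ≈ 1.067 s.

t_s ≈ 1.067 s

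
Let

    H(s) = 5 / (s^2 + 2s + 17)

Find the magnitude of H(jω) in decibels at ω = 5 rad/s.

|H(j5)|_dB ≈ -8.17 dB

Substitute s = j5: numerator = 5, denominator = -8 + j10.
|H(j5)| = |5| / |-8 + j10| = 5 / 12.806 ≈ 0.3904.
In decibels: 20·log₁₀(0.3904) ≈ -8.17 dB.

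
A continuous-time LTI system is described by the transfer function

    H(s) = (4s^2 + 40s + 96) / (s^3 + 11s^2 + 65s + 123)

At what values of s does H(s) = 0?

Set the numerator to zero: 4s^2 + 40s + 96 = 0, i.e. 4·(s^2 + 10s + 24) = 0.
Factoring: (s + 4)(s + 6) = 0.

s = -4, -6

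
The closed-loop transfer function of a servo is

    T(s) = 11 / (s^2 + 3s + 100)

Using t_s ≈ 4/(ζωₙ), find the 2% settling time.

t_s ≈ 2.667 s

Comparing s^2 + 3s + 100 to s^2 + 2ζωₙs + ωₙ²: ωₙ = 10 rad/s and ζ = 3/(2·10) = 0.15.
ζωₙ = 3/2 = 1.5, so t_s ≈ 4/(ζωₙ) = 4/1.5 ≈ 2.667 s.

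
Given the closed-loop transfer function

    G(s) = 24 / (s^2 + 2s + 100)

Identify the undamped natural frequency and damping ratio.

ωₙ = 10 rad/s, ζ = 0.1

Compare the denominator to the standard form s^2 + 2ζωₙs + ωₙ².
ωₙ² = 100, so ωₙ = 10 rad/s.
2ζωₙ = 2, so ζ = 2/(2·10) = 0.1.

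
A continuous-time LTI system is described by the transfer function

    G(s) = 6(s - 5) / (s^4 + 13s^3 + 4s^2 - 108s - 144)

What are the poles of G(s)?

s = 3, -12, -2, -2

The poles are the roots of the denominator s^4 + 13s^3 + 4s^2 - 108s - 144 = 0.
Trying s = 3: the polynomial evaluates to 0, so (s - 3) is a factor.
Dividing out leaves s^3 + 16s^2 + 52s + 48 = 0.
This factors further as (s + 12)(s + 2)^2 = 0.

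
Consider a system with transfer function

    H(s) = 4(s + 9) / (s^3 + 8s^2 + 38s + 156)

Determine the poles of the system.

The poles are the roots of the denominator s^3 + 8s^2 + 38s + 156 = 0.
Trying s = -6: the polynomial evaluates to 0, so (s + 6) is a factor.
Dividing out leaves s^2 + 2s + 26 = 0.
The quadratic formula then gives s = -1 ± 5j.

s = -1 + 5j, -1 - 5j, -6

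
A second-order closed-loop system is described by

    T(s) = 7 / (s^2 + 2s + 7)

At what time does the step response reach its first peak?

t_p ≈ 1.283 s

Comparing s^2 + 2s + 7 to s^2 + 2ζωₙs + ωₙ²: ωₙ = √7 ≈ 2.646 rad/s and ζ = 2/(2·√7) ≈ 0.3780.
ζωₙ = 2/2 = 1, so ω_d = ωₙ√(1−ζ²) = √(ωₙ² − (ζωₙ)²) = √(7 − 1²) = √6 ≈ 2.449 rad/s.
t_p = π/ω_d = π/2.449 ≈ 1.283 s.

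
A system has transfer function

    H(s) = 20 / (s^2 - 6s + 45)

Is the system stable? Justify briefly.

unstable

The denominator s^2 - 6s + 45 factors as (s^2 - 6s + 45), giving poles at s = 3 + 6j, 3 - 6j.
Since the pole(s) at s = 3 ± 6j lie in the right half-plane, the system is unstable.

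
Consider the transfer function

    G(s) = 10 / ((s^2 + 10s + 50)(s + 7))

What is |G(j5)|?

|G(j5)| ≈ 0.02080

Substitute s = j5: numerator = 10, denominator = -75 + j475.
|G(j5)| = |10| / |-75 + j475| = 10 / 480.88 ≈ 0.02080.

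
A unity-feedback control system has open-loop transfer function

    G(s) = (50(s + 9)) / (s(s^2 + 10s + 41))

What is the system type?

The denominator has 1 factor of s at the origin (free integrator), so this is a Type 1 system.

Type 1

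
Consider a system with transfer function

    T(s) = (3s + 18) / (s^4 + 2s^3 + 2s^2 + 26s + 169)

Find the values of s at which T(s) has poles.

The poles are the roots of the denominator s^4 + 2s^3 + 2s^2 + 26s + 169 = 0.
No real roots exist; factor into two real quadratics: (s^2 - 4s + 13)(s^2 + 6s + 13) = 0.
Each quadratic gives a conjugate pair via the quadratic formula.

s = 2 + 3j, 2 - 3j, -3 + 2j, -3 - 2j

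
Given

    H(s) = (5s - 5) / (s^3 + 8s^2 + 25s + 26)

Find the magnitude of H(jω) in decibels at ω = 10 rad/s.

|H(j10)|_dB ≈ -26.6 dB

Substitute s = j10: numerator = -5 + j50, denominator = -774 - j750.
|H(j10)| = |-5 + j50| / |-774 - j750| = 50.249 / 1077.8 ≈ 0.04662.
In decibels: 20·log₁₀(0.04662) ≈ -26.6 dB.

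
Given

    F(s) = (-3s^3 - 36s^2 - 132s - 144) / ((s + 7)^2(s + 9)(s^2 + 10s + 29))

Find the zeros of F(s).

Set the numerator to zero: -3s^3 - 36s^2 - 132s - 144 = 0, i.e. -3·(s^3 + 12s^2 + 44s + 48) = 0.
Factoring: (s + 4)(s + 2)(s + 6) = 0.

s = -4, -2, -6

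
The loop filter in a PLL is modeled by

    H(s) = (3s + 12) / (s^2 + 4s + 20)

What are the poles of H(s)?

s = -2 ± 4j

The poles are the roots of the denominator s^2 + 4s + 20 = 0.
Using the quadratic formula: s = (-4 ± √(-64))/2 = -2 ± 4j.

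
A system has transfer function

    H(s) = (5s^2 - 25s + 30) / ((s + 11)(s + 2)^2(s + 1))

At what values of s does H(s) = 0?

Set the numerator to zero: 5s^2 - 25s + 30 = 0, i.e. 5·(s^2 - 5s + 6) = 0.
Factoring: (s - 3)(s - 2) = 0.

s = 3, 2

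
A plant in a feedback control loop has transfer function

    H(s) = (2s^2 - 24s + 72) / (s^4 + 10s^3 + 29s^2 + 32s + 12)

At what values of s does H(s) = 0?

s = 6, 6

Set the numerator to zero: 2s^2 - 24s + 72 = 0, i.e. 2·(s^2 - 12s + 36) = 0.
Factoring: (s - 6)^2 = 0.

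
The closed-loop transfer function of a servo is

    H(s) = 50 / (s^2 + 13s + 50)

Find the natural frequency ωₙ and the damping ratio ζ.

Compare the denominator to the standard form s^2 + 2ζωₙs + ωₙ².
ωₙ² = 50, so ωₙ = √50 ≈ 7.071 rad/s.
2ζωₙ = 13, so ζ = 13/(2·√50) ≈ 0.9192.
With ζ = 0.9192 the response is underdamped.

ωₙ ≈ 7.071 rad/s, ζ ≈ 0.9192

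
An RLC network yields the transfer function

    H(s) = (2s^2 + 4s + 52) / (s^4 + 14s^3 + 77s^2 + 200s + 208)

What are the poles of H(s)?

s = -3 ± 2j, -4, -4

The poles are the roots of the denominator s^4 + 14s^3 + 77s^2 + 200s + 208 = 0.
Trying s = -4: the polynomial evaluates to 0, so (s + 4) is a factor.
Dividing out leaves s^3 + 10s^2 + 37s + 52 = 0.
This factors further as (s^2 + 6s + 13)(s + 4) = 0.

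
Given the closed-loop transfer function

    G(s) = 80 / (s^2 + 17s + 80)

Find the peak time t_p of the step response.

t_p ≈ 1.128 s

Comparing s^2 + 17s + 80 to s^2 + 2ζωₙs + ωₙ²: ωₙ = √80 ≈ 8.944 rad/s and ζ = 17/(2·√80) ≈ 0.9503.
ζωₙ = 17/2 = 8.5, so ω_d = ωₙ√(1−ζ²) = √(ωₙ² − (ζωₙ)²) = √(80 − 8.5²) = √7.75 ≈ 2.784 rad/s.
t_p = π/ω_d = π/2.784 ≈ 1.128 s.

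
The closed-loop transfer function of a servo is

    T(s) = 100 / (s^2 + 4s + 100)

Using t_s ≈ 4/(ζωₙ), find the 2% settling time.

Comparing s^2 + 4s + 100 to s^2 + 2ζωₙs + ωₙ²: ωₙ = 10 rad/s and ζ = 4/(2·10) = 0.2.
ζωₙ = 4/2 = 2, so t_s ≈ 4/(ζωₙ) = 4/2 = 2 s.

t_s ≈ 2 s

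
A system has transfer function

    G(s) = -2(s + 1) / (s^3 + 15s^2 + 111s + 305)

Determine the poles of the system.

The poles are the roots of the denominator s^3 + 15s^2 + 111s + 305 = 0.
Trying s = -5: the polynomial evaluates to 0, so (s + 5) is a factor.
Dividing out leaves s^2 + 10s + 61 = 0.
The quadratic formula then gives s = -5 ± 6j.

s = -5 + 6j, -5 - 6j, -5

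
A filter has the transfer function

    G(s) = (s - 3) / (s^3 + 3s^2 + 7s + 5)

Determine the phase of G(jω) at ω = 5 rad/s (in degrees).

At s = j5: numerator = -3 + j5, denominator = -70 - j90.
∠G = ∠num − ∠den = 120.96° − (-127.87°) = 248.8°, which wraps to -111.2°.

∠G(j5) ≈ -111.2°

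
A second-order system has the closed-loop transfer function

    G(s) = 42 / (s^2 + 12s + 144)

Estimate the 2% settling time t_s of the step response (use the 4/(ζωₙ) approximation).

t_s ≈ 0.6667 s

Comparing s^2 + 12s + 144 to s^2 + 2ζωₙs + ωₙ²: ωₙ = 12 rad/s and ζ = 12/(2·12) = 0.5.
ζωₙ = 12/2 = 6, so t_s ≈ 4/(ζωₙ) = 4/6 ≈ 0.6667 s.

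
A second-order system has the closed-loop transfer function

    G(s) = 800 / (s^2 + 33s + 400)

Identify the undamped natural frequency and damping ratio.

Compare the denominator to the standard form s^2 + 2ζωₙs + ωₙ².
ωₙ² = 400, so ωₙ = 20 rad/s.
2ζωₙ = 33, so ζ = 33/(2·20) = 0.825.

ωₙ = 20 rad/s, ζ = 0.825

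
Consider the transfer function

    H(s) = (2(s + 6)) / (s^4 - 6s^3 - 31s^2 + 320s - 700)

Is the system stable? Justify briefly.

unstable

The denominator s^4 - 6s^3 - 31s^2 + 320s - 700 factors as (s - 5)(s^2 - 8s + 20)(s + 7), giving poles at s = 5, 4 ± 2j, -7.
Since the pole(s) at s = 5, 4 + 2j, 4 - 2j lie in the right half-plane, the system is unstable.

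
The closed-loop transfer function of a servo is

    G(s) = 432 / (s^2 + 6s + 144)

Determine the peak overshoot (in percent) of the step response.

Comparing s^2 + 6s + 144 to s^2 + 2ζωₙs + ωₙ²: ωₙ = 12 rad/s and ζ = 6/(2·12) = 0.25.
%OS = 100·exp(−πζ/√(1−ζ²)) = 100·exp(−π·0.25/√(1−0.25²)) ≈ 44.4%.

%OS ≈ 44.4%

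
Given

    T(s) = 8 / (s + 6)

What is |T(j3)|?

Substitute s = j3: numerator = 8, denominator = 6 + j3.
|T(j3)| = |8| / |6 + j3| = 8 / 6.7082 ≈ 1.193.

|T(j3)| ≈ 1.193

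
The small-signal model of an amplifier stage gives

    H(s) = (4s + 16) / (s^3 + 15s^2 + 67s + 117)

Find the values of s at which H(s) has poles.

s = -3 + 2j, -3 - 2j, -9

The poles are the roots of the denominator s^3 + 15s^2 + 67s + 117 = 0.
Trying s = -9: the polynomial evaluates to 0, so (s + 9) is a factor.
Dividing out leaves s^2 + 6s + 13 = 0.
The quadratic formula then gives s = -3 ± 2j.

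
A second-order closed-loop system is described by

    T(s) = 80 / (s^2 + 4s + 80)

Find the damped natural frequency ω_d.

Comparing s^2 + 4s + 80 to s^2 + 2ζωₙs + ωₙ²: ωₙ = √80 ≈ 8.944 rad/s and ζ = 4/(2·√80) ≈ 0.2236.
ζωₙ = 4/2 = 2, so ω_d = ωₙ√(1−ζ²) = √(ωₙ² − (ζωₙ)²) = √(80 − 2²) = √76 ≈ 8.718 rad/s.

ω_d ≈ 8.718 rad/s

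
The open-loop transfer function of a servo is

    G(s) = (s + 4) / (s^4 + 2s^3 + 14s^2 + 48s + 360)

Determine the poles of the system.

s = 2 ± 4j, -3 ± 3j

The poles are the roots of the denominator s^4 + 2s^3 + 14s^2 + 48s + 360 = 0.
No real roots exist; factor into two real quadratics: (s^2 - 4s + 20)(s^2 + 6s + 18) = 0.
Each quadratic gives a conjugate pair via the quadratic formula.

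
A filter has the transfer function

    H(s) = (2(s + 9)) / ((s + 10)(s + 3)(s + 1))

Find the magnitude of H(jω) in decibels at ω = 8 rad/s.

|H(j8)|_dB ≈ -31.3 dB

Substitute s = j8: numerator = 18 + j16, denominator = -866 - j168.
|H(j8)| = |18 + j16| / |-866 - j168| = 24.083 / 882.15 ≈ 0.02730.
In decibels: 20·log₁₀(0.02730) ≈ -31.3 dB.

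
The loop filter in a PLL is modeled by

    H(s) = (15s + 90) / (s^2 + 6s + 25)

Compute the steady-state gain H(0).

Set s = 0: H(0) = (90) / (25) = 18/5.

H(0) = 18/5 ≈ 3.600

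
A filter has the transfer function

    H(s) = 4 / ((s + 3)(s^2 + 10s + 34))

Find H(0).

At s = 0 each factor (s + a) contributes a and each (s^2 + bs + c) contributes c.
H(0) = 4·1 / ((3) · (34)) = 4/102 = 2/51.

H(0) = 2/51 ≈ 0.03922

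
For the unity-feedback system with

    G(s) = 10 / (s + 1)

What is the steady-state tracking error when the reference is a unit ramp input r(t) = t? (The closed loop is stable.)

G(s) has no poles at the origin.
This is a Type 0 system; Kv = lim_{s→0} s·G(s) = 0, so the steady-state error for a ramp input is infinite.

e_ss = ∞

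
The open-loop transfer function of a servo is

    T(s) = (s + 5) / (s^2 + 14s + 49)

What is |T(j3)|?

Substitute s = j3: numerator = 5 + j3, denominator = 40 + j42.
|T(j3)| = |5 + j3| / |40 + j42| = 5.8310 / 58 ≈ 0.1005.

|T(j3)| ≈ 0.1005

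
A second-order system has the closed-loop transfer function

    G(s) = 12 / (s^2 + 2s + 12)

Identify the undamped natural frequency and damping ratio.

Compare the denominator to the standard form s^2 + 2ζωₙs + ωₙ².
ωₙ² = 12, so ωₙ = √12 ≈ 3.464 rad/s.
2ζωₙ = 2, so ζ = 2/(2·√12) ≈ 0.2887.
With ζ = 0.2887 the response is underdamped.

ωₙ ≈ 3.464 rad/s, ζ ≈ 0.2887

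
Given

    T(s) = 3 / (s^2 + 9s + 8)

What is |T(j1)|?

|T(j1)| ≈ 0.2631

Substitute s = j1: numerator = 3, denominator = 7 + j9.
|T(j1)| = |3| / |7 + j9| = 3 / 11.402 ≈ 0.2631.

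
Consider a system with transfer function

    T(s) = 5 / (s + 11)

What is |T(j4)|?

|T(j4)| ≈ 0.4272

Substitute s = j4: numerator = 5, denominator = 11 + j4.
|T(j4)| = |5| / |11 + j4| = 5 / 11.705 ≈ 0.4272.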